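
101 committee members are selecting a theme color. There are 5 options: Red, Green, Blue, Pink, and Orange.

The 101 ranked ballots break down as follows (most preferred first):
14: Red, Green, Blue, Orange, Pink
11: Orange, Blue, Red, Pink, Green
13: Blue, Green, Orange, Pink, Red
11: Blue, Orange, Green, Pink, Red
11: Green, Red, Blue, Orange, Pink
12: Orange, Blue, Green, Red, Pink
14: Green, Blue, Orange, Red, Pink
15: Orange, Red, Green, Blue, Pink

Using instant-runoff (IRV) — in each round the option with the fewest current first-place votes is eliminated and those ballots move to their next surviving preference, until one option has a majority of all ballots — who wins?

Green

Round 1: Red 14, Green 25, Blue 24, Pink 0, Orange 38. Pink eliminated.
Round 2: Red 14, Green 25, Blue 24, Orange 38. Red eliminated.
Round 3: Green 39, Blue 24, Orange 38. Blue eliminated.
Round 4: Green 52, Orange 49. Green has a majority (≥51).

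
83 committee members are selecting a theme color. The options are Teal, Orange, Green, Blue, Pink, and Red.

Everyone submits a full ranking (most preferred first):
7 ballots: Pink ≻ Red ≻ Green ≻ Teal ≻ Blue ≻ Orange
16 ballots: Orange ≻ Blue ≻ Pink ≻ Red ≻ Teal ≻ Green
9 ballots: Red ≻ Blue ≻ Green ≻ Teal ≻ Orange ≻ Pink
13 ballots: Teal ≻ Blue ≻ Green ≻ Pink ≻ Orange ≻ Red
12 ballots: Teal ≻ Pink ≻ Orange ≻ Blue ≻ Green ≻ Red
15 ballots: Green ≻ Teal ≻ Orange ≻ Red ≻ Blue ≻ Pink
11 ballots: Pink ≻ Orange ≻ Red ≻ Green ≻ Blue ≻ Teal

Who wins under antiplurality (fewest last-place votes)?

Last-place votes: Teal 11, Orange 7, Green 16, Blue 0, Pink 24, Red 25.

Blue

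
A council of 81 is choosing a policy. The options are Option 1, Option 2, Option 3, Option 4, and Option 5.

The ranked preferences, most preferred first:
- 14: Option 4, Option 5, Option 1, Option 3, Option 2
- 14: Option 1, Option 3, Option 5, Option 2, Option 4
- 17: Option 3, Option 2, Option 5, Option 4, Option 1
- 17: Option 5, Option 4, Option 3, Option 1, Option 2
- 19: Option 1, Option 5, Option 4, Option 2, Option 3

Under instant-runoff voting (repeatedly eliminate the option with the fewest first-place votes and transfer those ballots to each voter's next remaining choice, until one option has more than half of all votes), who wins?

Round 1: Option 1 33, Option 2 0, Option 3 17, Option 4 14, Option 5 17. Option 2 eliminated.
Round 2: Option 1 33, Option 3 17, Option 4 14, Option 5 17. Option 4 eliminated.
Round 3: Option 1 33, Option 3 17, Option 5 31. Option 3 eliminated.
Round 4: Option 1 33, Option 5 48. Option 5 has a majority (≥41).

Option 5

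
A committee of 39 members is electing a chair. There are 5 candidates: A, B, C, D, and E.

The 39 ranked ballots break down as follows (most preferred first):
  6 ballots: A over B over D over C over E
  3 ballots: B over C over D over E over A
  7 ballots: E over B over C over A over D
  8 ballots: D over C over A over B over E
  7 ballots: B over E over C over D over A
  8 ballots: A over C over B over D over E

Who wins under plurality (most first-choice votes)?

A

First-place votes: A 14, B 10, C 0, D 8, E 7.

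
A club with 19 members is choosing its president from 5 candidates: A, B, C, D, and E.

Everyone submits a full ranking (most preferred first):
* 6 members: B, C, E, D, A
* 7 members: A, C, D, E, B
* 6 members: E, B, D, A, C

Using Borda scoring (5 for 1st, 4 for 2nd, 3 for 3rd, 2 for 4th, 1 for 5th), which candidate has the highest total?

E

A: 6×1 + 7×5 + 6×2 = 53
B: 6×5 + 7×1 + 6×4 = 61
C: 6×4 + 7×4 + 6×1 = 58
D: 6×2 + 7×3 + 6×3 = 51
E: 6×3 + 7×2 + 6×5 = 62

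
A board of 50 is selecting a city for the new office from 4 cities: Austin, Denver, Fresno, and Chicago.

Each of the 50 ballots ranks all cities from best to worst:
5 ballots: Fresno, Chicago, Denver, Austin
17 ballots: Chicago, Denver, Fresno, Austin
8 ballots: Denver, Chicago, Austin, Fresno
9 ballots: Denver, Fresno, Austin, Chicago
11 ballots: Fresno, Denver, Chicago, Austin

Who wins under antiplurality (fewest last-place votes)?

Last-place votes: Austin 33, Denver 0, Fresno 8, Chicago 9.

Denver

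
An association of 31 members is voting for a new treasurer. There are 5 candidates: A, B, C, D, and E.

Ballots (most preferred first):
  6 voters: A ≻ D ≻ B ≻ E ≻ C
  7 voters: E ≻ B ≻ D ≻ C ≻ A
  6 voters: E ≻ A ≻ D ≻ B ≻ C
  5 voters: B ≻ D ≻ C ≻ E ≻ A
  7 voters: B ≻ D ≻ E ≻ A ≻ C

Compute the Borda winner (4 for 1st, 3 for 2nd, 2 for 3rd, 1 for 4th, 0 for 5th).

B

A: 6×4 + 7×0 + 6×3 + 5×0 + 7×1 = 49
B: 6×2 + 7×3 + 6×1 + 5×4 + 7×4 = 87
C: 6×0 + 7×1 + 6×0 + 5×2 + 7×0 = 17
D: 6×3 + 7×2 + 6×2 + 5×3 + 7×3 = 80
E: 6×1 + 7×4 + 6×4 + 5×1 + 7×2 = 77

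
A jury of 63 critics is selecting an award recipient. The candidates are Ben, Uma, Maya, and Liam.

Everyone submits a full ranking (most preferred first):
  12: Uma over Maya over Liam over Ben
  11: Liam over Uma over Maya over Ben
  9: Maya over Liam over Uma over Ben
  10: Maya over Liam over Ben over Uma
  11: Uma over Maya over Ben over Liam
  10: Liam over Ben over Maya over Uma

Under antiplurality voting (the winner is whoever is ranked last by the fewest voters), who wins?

Maya

Last-place votes: Ben 32, Uma 20, Maya 0, Liam 11.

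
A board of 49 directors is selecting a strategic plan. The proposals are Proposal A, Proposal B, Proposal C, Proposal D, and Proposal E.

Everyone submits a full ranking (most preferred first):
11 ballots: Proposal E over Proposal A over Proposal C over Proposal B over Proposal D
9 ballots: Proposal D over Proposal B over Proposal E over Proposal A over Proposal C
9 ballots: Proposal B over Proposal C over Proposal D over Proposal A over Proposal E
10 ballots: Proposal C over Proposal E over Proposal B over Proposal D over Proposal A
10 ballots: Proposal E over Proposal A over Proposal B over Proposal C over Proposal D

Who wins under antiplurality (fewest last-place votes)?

Proposal B

Last-place votes: Proposal A 10, Proposal B 0, Proposal C 9, Proposal D 21, Proposal E 9.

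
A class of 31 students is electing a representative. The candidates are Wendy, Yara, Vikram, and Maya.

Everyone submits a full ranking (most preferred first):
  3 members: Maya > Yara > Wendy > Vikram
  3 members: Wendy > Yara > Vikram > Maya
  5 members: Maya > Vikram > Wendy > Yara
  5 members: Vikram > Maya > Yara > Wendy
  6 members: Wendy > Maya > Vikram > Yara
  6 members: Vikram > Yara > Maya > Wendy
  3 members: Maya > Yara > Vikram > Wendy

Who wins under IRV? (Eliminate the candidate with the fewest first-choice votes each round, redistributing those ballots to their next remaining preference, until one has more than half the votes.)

Round 1: Wendy 9, Yara 0, Vikram 11, Maya 11. Yara eliminated.
Round 2: Wendy 9, Vikram 11, Maya 11. Wendy eliminated.
Round 3: Vikram 14, Maya 17. Maya has a majority (≥16).

Maya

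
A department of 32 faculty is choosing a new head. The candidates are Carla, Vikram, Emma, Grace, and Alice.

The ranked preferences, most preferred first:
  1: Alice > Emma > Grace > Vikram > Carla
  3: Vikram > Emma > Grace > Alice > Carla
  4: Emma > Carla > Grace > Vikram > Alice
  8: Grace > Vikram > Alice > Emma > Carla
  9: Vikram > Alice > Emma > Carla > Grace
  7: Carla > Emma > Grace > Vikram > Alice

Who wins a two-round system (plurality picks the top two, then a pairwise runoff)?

Round 1 first-place votes: Carla 7, Vikram 12, Emma 4, Grace 8, Alice 1. Vikram and Grace advance.
Runoff: Vikram is ranked above Grace on 12 ballots, Grace above Vikram on 20.

Grace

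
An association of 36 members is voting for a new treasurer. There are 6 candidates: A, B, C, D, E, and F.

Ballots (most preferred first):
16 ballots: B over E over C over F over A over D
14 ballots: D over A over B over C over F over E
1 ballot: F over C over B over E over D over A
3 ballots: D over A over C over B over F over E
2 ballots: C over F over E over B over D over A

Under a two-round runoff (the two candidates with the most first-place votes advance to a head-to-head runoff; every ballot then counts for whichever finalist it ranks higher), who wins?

B

Round 1 first-place votes: A 0, B 16, C 2, D 17, E 0, F 1. D and B advance.
Runoff: D is ranked above B on 17 ballots, B above D on 19.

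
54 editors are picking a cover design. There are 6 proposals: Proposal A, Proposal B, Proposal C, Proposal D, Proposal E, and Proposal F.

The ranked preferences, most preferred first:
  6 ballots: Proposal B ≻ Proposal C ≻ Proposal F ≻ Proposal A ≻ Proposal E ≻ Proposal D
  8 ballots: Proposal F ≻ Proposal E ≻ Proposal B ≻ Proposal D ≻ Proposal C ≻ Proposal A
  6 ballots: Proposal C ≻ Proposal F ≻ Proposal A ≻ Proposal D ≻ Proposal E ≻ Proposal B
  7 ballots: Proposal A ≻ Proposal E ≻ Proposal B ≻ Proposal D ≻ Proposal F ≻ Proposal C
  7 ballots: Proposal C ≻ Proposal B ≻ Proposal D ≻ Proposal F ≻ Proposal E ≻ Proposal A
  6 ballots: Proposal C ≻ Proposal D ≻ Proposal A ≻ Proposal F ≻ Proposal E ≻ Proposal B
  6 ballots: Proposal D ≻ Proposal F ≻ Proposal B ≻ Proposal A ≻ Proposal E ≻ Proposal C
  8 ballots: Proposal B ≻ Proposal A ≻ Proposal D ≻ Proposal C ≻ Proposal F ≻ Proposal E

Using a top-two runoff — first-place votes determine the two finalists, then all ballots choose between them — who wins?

Proposal B

Round 1 first-place votes: Proposal A 7, Proposal B 14, Proposal C 19, Proposal D 6, Proposal E 0, Proposal F 8. Proposal C and Proposal B advance.
Runoff: Proposal C is ranked above Proposal B on 19 ballots, Proposal B above Proposal C on 35.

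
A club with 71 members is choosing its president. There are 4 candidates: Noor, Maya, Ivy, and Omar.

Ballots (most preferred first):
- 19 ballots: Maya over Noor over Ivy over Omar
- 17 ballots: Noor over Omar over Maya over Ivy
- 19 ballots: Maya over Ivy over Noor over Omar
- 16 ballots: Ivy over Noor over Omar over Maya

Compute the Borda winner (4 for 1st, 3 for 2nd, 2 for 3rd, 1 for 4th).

Noor: 19×3 + 17×4 + 19×2 + 16×3 = 211
Maya: 19×4 + 17×2 + 19×4 + 16×1 = 202
Ivy: 19×2 + 17×1 + 19×3 + 16×4 = 176
Omar: 19×1 + 17×3 + 19×1 + 16×2 = 121

Noor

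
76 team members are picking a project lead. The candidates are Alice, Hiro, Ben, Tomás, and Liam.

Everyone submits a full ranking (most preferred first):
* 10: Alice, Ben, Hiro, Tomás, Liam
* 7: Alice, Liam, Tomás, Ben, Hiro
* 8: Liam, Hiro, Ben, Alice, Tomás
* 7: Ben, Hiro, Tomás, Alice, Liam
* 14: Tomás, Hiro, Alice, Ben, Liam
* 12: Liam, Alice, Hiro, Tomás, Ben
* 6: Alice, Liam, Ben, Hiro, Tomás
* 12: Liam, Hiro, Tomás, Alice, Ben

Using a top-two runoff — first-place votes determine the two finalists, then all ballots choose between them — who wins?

Round 1 first-place votes: Alice 23, Hiro 0, Ben 7, Tomás 14, Liam 32. Liam and Alice advance.
Runoff: Liam is ranked above Alice on 32 ballots, Alice above Liam on 44.

Alice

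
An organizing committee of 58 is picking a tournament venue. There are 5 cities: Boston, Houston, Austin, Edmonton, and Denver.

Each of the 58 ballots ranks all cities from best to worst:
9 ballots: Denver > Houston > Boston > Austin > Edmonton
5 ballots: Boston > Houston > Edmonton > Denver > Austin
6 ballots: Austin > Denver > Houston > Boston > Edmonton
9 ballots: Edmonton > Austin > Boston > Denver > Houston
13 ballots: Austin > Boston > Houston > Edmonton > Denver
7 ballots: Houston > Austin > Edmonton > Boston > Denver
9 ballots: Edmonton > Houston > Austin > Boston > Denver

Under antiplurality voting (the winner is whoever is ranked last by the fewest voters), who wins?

Last-place votes: Boston 0, Houston 9, Austin 5, Edmonton 15, Denver 29.

Boston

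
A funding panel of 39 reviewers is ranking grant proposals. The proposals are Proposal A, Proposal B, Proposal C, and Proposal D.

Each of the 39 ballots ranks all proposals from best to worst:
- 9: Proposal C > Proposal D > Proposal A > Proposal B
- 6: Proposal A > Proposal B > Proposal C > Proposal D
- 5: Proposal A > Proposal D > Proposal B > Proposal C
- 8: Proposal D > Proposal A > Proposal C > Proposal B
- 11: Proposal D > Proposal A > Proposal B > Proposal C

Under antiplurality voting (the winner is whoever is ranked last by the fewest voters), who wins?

Last-place votes: Proposal A 0, Proposal B 17, Proposal C 16, Proposal D 6.

Proposal A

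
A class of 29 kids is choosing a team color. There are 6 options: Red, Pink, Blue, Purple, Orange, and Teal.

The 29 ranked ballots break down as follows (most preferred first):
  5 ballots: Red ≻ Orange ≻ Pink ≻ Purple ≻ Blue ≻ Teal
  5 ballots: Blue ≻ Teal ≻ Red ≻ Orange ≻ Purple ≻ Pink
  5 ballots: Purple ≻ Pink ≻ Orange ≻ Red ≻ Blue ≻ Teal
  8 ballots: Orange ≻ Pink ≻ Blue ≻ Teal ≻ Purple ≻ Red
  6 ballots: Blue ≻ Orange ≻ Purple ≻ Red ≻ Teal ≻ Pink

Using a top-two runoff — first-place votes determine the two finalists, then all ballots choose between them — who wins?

Orange

Round 1 first-place votes: Red 5, Pink 0, Blue 11, Purple 5, Orange 8, Teal 0. Blue and Orange advance.
Runoff: Blue is ranked above Orange on 11 ballots, Orange above Blue on 18.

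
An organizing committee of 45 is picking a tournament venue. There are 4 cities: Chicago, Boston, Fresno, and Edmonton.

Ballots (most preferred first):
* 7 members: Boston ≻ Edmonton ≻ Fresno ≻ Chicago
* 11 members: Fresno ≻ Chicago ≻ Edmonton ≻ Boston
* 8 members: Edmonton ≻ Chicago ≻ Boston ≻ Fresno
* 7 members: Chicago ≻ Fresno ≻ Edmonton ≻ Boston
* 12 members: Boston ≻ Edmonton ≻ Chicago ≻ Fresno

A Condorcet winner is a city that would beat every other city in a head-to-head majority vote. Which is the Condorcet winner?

Edmonton vs Chicago: 27–18
Edmonton vs Boston: 26–19
Edmonton vs Fresno: 27–18
Edmonton beats every other city.

Edmonton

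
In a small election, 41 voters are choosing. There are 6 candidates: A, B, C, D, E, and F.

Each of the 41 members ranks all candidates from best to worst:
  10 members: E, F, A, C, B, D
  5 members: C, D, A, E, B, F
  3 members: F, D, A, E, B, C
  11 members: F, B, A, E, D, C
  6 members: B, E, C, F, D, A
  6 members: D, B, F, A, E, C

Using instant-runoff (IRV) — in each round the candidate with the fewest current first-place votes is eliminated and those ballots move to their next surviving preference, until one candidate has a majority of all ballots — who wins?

Round 1: A 0, B 6, C 5, D 6, E 10, F 14. A eliminated.
Round 2: B 6, C 5, D 6, E 10, F 14. C eliminated.
Round 3: B 6, D 11, E 10, F 14. B eliminated.
Round 4: D 11, E 16, F 14. D eliminated.
Round 5: E 21, F 20. E has a majority (≥21).

E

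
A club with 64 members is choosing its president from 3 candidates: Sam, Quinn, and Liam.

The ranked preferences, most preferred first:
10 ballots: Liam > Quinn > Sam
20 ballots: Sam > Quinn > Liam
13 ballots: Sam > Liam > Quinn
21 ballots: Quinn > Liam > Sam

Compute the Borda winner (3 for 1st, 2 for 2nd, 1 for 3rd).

Quinn

Sam: 10×1 + 20×3 + 13×3 + 21×1 = 130
Quinn: 10×2 + 20×2 + 13×1 + 21×3 = 136
Liam: 10×3 + 20×1 + 13×2 + 21×2 = 118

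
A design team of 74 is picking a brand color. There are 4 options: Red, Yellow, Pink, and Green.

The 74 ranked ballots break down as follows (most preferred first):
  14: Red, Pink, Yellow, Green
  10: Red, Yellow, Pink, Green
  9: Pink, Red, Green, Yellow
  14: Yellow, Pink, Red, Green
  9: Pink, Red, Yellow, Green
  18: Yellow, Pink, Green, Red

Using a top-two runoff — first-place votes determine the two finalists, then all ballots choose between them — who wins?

Round 1 first-place votes: Red 24, Yellow 32, Pink 18, Green 0. Yellow and Red advance.
Runoff: Yellow is ranked above Red on 32 ballots, Red above Yellow on 42.

Red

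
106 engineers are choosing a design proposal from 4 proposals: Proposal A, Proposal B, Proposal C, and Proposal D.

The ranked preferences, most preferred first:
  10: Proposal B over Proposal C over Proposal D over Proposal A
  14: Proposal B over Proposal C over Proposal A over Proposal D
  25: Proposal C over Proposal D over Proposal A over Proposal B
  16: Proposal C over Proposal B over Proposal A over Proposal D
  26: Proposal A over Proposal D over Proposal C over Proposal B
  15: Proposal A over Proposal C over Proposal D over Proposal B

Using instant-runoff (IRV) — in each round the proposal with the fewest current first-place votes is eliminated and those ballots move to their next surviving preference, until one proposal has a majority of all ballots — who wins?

Proposal C

Round 1: Proposal A 41, Proposal B 24, Proposal C 41, Proposal D 0. Proposal D eliminated.
Round 2: Proposal A 41, Proposal B 24, Proposal C 41. Proposal B eliminated.
Round 3: Proposal A 41, Proposal C 65. Proposal C has a majority (≥54).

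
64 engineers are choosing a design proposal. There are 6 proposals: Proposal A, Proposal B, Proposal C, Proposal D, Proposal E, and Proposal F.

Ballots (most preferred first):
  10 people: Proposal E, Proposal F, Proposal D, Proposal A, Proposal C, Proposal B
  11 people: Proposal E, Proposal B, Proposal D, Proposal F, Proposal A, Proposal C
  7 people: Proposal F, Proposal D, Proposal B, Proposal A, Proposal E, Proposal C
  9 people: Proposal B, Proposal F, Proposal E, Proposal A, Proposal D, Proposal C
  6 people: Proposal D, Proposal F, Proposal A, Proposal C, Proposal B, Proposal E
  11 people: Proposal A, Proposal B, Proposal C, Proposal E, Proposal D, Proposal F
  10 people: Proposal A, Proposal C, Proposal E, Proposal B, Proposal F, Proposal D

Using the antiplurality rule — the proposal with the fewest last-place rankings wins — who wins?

Proposal A

Last-place votes: Proposal A 0, Proposal B 10, Proposal C 27, Proposal D 10, Proposal E 6, Proposal F 11.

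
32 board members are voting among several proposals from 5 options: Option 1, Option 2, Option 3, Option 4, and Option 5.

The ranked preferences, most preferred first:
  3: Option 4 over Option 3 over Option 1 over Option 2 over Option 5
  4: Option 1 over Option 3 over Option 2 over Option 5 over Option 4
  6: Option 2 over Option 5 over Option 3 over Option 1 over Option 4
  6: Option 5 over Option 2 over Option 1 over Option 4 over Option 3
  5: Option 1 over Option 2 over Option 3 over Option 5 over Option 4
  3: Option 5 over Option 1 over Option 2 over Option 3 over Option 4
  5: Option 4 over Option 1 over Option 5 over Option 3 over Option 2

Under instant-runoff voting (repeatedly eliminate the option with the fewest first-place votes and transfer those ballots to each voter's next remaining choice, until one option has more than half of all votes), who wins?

Option 1

Round 1: Option 1 9, Option 2 6, Option 3 0, Option 4 8, Option 5 9. Option 3 eliminated.
Round 2: Option 1 9, Option 2 6, Option 4 8, Option 5 9. Option 2 eliminated.
Round 3: Option 1 9, Option 4 8, Option 5 15. Option 4 eliminated.
Round 4: Option 1 17, Option 5 15. Option 1 has a majority (≥17).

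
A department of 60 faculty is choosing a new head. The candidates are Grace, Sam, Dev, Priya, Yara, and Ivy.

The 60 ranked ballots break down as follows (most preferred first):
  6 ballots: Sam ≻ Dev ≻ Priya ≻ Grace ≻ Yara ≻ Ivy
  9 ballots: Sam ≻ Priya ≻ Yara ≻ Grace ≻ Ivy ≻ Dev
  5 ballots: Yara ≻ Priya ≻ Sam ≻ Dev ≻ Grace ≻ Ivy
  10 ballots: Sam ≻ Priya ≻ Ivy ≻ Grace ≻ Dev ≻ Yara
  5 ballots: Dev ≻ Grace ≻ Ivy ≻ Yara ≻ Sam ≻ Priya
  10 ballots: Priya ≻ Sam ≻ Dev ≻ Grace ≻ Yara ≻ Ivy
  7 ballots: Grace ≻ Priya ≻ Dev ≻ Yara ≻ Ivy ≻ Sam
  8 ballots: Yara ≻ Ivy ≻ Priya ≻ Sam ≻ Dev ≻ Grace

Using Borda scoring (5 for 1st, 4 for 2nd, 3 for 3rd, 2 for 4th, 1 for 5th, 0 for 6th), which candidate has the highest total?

Priya

Grace: 6×2 + 9×2 + 5×1 + 10×2 + 5×4 + 10×2 + 7×5 + 8×0 = 130
Sam: 6×5 + 9×5 + 5×3 + 10×5 + 5×1 + 10×4 + 7×0 + 8×2 = 201
Dev: 6×4 + 9×0 + 5×2 + 10×1 + 5×5 + 10×3 + 7×3 + 8×1 = 128
Priya: 6×3 + 9×4 + 5×4 + 10×4 + 5×0 + 10×5 + 7×4 + 8×3 = 216
Yara: 6×1 + 9×3 + 5×5 + 10×0 + 5×2 + 10×1 + 7×2 + 8×5 = 132
Ivy: 6×0 + 9×1 + 5×0 + 10×3 + 5×3 + 10×0 + 7×1 + 8×4 = 93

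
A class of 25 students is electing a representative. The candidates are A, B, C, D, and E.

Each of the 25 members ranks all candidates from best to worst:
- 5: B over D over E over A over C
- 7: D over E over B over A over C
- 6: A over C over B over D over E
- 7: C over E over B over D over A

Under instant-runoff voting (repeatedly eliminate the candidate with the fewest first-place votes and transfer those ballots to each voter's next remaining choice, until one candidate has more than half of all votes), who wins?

Round 1: A 6, B 5, C 7, D 7, E 0. E eliminated.
Round 2: A 6, B 5, C 7, D 7. B eliminated.
Round 3: A 6, C 7, D 12. A eliminated.
Round 4: C 13, D 12. C has a majority (≥13).

C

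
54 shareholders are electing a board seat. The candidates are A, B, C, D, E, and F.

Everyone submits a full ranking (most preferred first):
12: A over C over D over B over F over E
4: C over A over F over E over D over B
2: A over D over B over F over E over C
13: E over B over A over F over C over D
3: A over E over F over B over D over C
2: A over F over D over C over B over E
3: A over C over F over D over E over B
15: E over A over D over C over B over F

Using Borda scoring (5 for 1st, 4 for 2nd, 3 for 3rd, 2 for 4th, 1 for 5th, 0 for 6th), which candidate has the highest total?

A: 12×5 + 4×4 + 2×5 + 13×3 + 3×5 + 2×5 + 3×5 + 15×4 = 225
B: 12×2 + 4×0 + 2×3 + 13×4 + 3×2 + 2×1 + 3×0 + 15×1 = 105
C: 12×4 + 4×5 + 2×0 + 13×1 + 3×0 + 2×2 + 3×4 + 15×2 = 127
D: 12×3 + 4×1 + 2×4 + 13×0 + 3×1 + 2×3 + 3×2 + 15×3 = 108
E: 12×0 + 4×2 + 2×1 + 13×5 + 3×4 + 2×0 + 3×1 + 15×5 = 165
F: 12×1 + 4×3 + 2×2 + 13×2 + 3×3 + 2×4 + 3×3 + 15×0 = 80

A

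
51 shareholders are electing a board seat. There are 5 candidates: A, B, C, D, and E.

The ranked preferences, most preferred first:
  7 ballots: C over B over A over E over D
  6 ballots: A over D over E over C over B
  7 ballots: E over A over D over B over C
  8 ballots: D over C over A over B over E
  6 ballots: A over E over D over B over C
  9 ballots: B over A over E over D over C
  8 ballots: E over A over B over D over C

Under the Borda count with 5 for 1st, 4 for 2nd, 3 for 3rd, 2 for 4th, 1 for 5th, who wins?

A: 7×3 + 6×5 + 7×4 + 8×3 + 6×5 + 9×4 + 8×4 = 201
B: 7×4 + 6×1 + 7×2 + 8×2 + 6×2 + 9×5 + 8×3 = 145
C: 7×5 + 6×2 + 7×1 + 8×4 + 6×1 + 9×1 + 8×1 = 109
D: 7×1 + 6×4 + 7×3 + 8×5 + 6×3 + 9×2 + 8×2 = 144
E: 7×2 + 6×3 + 7×5 + 8×1 + 6×4 + 9×3 + 8×5 = 166

A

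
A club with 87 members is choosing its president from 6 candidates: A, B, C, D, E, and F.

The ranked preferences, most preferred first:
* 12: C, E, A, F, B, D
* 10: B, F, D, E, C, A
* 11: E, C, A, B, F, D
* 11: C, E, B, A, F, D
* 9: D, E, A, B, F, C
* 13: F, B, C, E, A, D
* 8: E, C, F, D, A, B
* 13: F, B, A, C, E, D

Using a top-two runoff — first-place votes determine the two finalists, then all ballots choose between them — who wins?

Round 1 first-place votes: A 0, B 10, C 23, D 9, E 19, F 26. F and C advance.
Runoff: F is ranked above C on 45 ballots, C above F on 42.

F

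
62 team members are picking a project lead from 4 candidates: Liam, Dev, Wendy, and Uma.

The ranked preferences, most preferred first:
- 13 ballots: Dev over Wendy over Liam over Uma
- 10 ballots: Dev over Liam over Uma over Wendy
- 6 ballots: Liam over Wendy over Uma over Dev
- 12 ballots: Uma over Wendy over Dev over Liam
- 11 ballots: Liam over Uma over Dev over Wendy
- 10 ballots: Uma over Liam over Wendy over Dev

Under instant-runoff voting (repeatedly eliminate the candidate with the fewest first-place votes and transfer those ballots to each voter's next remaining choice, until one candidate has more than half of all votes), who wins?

Round 1: Liam 17, Dev 23, Wendy 0, Uma 22. Wendy eliminated.
Round 2: Liam 17, Dev 23, Uma 22. Liam eliminated.
Round 3: Dev 23, Uma 39. Uma has a majority (≥32).

Uma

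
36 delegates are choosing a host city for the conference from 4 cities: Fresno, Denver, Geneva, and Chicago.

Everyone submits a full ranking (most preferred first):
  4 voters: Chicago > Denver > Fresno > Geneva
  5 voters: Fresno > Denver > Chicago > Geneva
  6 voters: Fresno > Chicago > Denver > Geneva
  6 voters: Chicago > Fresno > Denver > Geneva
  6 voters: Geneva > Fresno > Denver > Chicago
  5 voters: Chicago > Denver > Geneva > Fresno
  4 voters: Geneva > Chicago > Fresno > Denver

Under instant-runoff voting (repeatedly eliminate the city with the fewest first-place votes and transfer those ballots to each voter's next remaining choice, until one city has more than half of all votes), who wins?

Chicago

Round 1: Fresno 11, Denver 0, Geneva 10, Chicago 15. Denver eliminated.
Round 2: Fresno 11, Geneva 10, Chicago 15. Geneva eliminated.
Round 3: Fresno 17, Chicago 19. Chicago has a majority (≥19).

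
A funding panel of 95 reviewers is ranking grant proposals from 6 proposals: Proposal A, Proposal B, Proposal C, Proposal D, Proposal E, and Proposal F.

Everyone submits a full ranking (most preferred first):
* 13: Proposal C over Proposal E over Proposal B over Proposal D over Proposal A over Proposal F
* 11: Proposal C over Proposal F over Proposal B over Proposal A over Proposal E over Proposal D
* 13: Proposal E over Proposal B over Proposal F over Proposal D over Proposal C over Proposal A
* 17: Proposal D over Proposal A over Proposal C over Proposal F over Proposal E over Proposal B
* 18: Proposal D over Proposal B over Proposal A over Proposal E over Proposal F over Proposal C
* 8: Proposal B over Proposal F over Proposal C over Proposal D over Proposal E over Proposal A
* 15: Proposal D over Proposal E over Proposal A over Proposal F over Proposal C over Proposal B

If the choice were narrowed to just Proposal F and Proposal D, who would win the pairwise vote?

Proposal D

Proposal F is ranked above Proposal D on 32 ballots; Proposal D above Proposal F on 63.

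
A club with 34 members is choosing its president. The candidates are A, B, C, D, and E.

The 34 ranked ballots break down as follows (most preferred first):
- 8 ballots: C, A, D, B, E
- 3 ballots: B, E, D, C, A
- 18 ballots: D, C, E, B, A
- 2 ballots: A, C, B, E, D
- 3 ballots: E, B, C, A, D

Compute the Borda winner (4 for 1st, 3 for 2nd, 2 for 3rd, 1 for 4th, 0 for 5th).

C

A: 8×3 + 3×0 + 18×0 + 2×4 + 3×1 = 35
B: 8×1 + 3×4 + 18×1 + 2×2 + 3×3 = 51
C: 8×4 + 3×1 + 18×3 + 2×3 + 3×2 = 101
D: 8×2 + 3×2 + 18×4 + 2×0 + 3×0 = 94
E: 8×0 + 3×3 + 18×2 + 2×1 + 3×4 = 59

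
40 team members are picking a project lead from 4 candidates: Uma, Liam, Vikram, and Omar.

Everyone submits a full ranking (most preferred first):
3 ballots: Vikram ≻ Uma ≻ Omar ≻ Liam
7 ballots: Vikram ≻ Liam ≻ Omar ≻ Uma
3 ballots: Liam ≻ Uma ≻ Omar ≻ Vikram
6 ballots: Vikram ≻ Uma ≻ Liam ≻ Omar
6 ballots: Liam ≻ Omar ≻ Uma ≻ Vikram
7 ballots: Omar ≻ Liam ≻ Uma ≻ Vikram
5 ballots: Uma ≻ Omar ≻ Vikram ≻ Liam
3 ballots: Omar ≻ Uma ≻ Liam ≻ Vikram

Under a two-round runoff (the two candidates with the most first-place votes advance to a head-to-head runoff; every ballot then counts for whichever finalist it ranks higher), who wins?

Round 1 first-place votes: Uma 5, Liam 9, Vikram 16, Omar 10. Vikram and Omar advance.
Runoff: Vikram is ranked above Omar on 16 ballots, Omar above Vikram on 24.

Omar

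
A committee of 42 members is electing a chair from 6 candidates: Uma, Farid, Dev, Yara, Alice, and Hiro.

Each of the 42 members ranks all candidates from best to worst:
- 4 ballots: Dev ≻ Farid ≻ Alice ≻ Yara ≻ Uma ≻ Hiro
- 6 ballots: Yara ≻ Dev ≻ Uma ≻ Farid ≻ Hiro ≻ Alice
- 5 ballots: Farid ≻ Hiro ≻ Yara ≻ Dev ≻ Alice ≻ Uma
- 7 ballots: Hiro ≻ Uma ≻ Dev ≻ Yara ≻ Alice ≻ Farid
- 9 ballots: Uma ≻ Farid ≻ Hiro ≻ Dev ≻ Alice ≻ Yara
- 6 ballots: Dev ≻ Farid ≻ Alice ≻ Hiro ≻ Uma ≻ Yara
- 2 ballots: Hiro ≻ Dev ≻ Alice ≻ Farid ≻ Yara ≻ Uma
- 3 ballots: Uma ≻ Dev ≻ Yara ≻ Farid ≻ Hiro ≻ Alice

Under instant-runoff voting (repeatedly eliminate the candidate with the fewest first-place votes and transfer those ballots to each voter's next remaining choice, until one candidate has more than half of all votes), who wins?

Hiro

Round 1: Uma 12, Farid 5, Dev 10, Yara 6, Alice 0, Hiro 9. Alice eliminated.
Round 2: Uma 12, Farid 5, Dev 10, Yara 6, Hiro 9. Farid eliminated.
Round 3: Uma 12, Dev 10, Yara 6, Hiro 14. Yara eliminated.
Round 4: Uma 12, Dev 16, Hiro 14. Uma eliminated.
Round 5: Dev 19, Hiro 23. Hiro has a majority (≥22).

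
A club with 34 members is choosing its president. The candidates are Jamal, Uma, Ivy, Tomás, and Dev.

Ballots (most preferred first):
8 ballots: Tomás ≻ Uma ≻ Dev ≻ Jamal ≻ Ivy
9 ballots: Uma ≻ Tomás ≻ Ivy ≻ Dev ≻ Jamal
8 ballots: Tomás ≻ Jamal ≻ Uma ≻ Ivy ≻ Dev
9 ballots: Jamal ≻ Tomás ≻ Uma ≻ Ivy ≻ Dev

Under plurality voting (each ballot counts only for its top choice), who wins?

First-place votes: Jamal 9, Uma 9, Ivy 0, Tomás 16, Dev 0.

Tomás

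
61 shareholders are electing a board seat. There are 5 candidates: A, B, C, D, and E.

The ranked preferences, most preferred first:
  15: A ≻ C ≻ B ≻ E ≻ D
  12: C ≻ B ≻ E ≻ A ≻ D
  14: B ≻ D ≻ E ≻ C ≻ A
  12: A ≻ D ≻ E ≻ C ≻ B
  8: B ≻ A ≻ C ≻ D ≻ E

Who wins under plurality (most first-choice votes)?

A

First-place votes: A 27, B 22, C 12, D 0, E 0.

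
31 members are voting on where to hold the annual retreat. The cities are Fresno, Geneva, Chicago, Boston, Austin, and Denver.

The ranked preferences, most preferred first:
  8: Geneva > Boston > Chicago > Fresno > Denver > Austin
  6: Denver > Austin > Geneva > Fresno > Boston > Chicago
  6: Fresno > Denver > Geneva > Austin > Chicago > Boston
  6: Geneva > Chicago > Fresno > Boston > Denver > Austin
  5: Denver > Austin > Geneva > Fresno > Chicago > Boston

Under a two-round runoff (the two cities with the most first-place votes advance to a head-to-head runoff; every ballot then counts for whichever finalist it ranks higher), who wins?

Denver

Round 1 first-place votes: Fresno 6, Geneva 14, Chicago 0, Boston 0, Austin 0, Denver 11. Geneva and Denver advance.
Runoff: Geneva is ranked above Denver on 14 ballots, Denver above Geneva on 17.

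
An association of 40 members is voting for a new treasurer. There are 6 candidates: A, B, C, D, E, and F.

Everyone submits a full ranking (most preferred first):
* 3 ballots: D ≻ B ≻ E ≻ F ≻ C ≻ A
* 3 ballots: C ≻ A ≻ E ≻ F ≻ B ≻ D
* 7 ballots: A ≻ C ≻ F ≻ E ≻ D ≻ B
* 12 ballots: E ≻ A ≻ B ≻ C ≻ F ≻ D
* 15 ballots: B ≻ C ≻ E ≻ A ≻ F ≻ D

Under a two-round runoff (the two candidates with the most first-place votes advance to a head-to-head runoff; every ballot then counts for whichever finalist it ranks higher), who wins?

E

Round 1 first-place votes: A 7, B 15, C 3, D 3, E 12, F 0. B and E advance.
Runoff: B is ranked above E on 18 ballots, E above B on 22.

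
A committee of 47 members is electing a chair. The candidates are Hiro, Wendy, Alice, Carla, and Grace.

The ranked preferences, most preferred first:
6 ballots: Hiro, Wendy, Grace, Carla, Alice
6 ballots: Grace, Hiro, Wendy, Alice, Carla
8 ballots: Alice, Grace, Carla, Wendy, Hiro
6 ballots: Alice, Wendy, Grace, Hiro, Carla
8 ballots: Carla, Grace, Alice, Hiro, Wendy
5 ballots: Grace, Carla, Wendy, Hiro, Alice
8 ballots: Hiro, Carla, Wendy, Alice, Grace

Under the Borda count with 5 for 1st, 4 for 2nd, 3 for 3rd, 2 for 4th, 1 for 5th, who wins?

Grace

Hiro: 6×5 + 6×4 + 8×1 + 6×2 + 8×2 + 5×2 + 8×5 = 140
Wendy: 6×4 + 6×3 + 8×2 + 6×4 + 8×1 + 5×3 + 8×3 = 129
Alice: 6×1 + 6×2 + 8×5 + 6×5 + 8×3 + 5×1 + 8×2 = 133
Carla: 6×2 + 6×1 + 8×3 + 6×1 + 8×5 + 5×4 + 8×4 = 140
Grace: 6×3 + 6×5 + 8×4 + 6×3 + 8×4 + 5×5 + 8×1 = 163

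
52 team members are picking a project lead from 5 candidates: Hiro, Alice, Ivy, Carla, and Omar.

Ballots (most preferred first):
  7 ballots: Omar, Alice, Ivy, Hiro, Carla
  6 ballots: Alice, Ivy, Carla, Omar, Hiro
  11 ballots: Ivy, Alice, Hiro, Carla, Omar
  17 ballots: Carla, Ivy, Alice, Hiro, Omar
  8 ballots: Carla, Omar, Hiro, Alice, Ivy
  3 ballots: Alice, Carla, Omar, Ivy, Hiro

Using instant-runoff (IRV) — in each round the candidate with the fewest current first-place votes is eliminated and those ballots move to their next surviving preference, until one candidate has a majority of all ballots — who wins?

Round 1: Hiro 0, Alice 9, Ivy 11, Carla 25, Omar 7. Hiro eliminated.
Round 2: Alice 9, Ivy 11, Carla 25, Omar 7. Omar eliminated.
Round 3: Alice 16, Ivy 11, Carla 25. Ivy eliminated.
Round 4: Alice 27, Carla 25. Alice has a majority (≥27).

Alice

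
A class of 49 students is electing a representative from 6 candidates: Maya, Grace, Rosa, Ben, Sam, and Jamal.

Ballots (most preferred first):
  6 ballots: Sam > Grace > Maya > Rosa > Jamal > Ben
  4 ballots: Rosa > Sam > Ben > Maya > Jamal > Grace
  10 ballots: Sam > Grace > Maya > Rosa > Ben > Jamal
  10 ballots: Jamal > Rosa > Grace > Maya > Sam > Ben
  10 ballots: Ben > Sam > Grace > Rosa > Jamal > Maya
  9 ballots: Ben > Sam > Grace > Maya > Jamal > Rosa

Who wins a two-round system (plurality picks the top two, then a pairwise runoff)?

Round 1 first-place votes: Maya 0, Grace 0, Rosa 4, Ben 19, Sam 16, Jamal 10. Ben and Sam advance.
Runoff: Ben is ranked above Sam on 19 ballots, Sam above Ben on 30.

Sam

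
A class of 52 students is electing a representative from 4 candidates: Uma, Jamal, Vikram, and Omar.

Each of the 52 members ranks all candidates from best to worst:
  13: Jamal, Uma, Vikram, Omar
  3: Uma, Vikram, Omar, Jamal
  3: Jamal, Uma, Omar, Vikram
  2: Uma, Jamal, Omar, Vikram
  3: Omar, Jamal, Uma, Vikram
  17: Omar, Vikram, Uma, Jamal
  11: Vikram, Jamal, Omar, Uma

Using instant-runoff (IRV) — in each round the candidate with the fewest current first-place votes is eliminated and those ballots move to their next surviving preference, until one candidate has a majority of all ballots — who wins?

Round 1: Uma 5, Jamal 16, Vikram 11, Omar 20. Uma eliminated.
Round 2: Jamal 18, Vikram 14, Omar 20. Vikram eliminated.
Round 3: Jamal 29, Omar 23. Jamal has a majority (≥27).

Jamal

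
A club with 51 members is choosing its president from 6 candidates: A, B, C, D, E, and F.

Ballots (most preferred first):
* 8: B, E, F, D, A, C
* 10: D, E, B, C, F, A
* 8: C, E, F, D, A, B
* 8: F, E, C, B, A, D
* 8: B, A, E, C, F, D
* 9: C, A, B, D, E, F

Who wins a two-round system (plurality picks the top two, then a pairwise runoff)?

Round 1 first-place votes: A 0, B 16, C 17, D 10, E 0, F 8. C and B advance.
Runoff: C is ranked above B on 25 ballots, B above C on 26.

B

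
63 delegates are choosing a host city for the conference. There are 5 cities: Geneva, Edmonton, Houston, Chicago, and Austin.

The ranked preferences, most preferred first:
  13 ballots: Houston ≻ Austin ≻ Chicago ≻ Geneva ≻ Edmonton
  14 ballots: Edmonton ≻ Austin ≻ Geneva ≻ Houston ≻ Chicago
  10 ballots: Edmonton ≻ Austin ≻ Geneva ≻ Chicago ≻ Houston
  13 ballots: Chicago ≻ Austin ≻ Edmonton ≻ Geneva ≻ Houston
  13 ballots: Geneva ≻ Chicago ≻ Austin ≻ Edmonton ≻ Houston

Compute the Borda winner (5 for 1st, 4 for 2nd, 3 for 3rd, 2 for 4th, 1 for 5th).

Austin

Geneva: 13×2 + 14×3 + 10×3 + 13×2 + 13×5 = 189
Edmonton: 13×1 + 14×5 + 10×5 + 13×3 + 13×2 = 198
Houston: 13×5 + 14×2 + 10×1 + 13×1 + 13×1 = 129
Chicago: 13×3 + 14×1 + 10×2 + 13×5 + 13×4 = 190
Austin: 13×4 + 14×4 + 10×4 + 13×4 + 13×3 = 239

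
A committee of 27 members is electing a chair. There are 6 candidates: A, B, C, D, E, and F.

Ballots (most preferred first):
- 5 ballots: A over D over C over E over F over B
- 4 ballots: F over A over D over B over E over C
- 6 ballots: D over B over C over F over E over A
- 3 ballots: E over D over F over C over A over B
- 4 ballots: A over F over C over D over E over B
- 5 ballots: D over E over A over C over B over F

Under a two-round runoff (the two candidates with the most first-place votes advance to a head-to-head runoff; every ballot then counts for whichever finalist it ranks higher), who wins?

Round 1 first-place votes: A 9, B 0, C 0, D 11, E 3, F 4. D and A advance.
Runoff: D is ranked above A on 14 ballots, A above D on 13.

D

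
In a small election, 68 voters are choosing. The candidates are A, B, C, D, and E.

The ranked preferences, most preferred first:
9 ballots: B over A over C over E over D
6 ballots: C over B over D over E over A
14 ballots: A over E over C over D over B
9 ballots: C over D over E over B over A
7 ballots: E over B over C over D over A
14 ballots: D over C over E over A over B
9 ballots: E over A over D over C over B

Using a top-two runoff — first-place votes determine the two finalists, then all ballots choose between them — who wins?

Round 1 first-place votes: A 14, B 9, C 15, D 14, E 16. E and C advance.
Runoff: E is ranked above C on 30 ballots, C above E on 38.

C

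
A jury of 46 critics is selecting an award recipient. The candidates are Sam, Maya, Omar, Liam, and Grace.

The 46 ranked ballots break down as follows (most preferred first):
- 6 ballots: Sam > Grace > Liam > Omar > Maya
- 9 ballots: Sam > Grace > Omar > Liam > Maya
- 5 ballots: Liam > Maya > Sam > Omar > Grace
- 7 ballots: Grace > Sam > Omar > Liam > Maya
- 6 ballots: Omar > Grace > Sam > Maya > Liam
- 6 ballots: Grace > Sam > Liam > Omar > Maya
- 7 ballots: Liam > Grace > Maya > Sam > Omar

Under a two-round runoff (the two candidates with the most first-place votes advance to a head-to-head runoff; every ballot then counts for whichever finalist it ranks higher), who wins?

Round 1 first-place votes: Sam 15, Maya 0, Omar 6, Liam 12, Grace 13. Sam and Grace advance.
Runoff: Sam is ranked above Grace on 20 ballots, Grace above Sam on 26.

Grace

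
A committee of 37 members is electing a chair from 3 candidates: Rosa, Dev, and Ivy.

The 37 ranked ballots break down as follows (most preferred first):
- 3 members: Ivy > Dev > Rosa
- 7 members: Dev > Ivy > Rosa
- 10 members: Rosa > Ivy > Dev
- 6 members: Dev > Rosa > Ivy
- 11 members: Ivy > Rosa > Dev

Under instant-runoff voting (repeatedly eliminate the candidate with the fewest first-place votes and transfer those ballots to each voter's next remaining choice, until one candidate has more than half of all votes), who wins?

Ivy

Round 1: Rosa 10, Dev 13, Ivy 14. Rosa eliminated.
Round 2: Dev 13, Ivy 24. Ivy has a majority (≥19).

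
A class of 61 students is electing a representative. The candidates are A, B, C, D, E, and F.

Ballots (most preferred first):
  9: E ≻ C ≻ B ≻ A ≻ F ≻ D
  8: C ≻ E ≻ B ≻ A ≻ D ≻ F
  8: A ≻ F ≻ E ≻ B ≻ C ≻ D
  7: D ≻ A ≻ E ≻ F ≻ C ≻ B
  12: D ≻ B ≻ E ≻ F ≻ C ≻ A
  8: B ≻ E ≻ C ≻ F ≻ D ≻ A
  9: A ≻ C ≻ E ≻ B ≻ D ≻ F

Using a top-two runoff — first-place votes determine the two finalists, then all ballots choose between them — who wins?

Round 1 first-place votes: A 17, B 8, C 8, D 19, E 9, F 0. D and A advance.
Runoff: D is ranked above A on 27 ballots, A above D on 34.

A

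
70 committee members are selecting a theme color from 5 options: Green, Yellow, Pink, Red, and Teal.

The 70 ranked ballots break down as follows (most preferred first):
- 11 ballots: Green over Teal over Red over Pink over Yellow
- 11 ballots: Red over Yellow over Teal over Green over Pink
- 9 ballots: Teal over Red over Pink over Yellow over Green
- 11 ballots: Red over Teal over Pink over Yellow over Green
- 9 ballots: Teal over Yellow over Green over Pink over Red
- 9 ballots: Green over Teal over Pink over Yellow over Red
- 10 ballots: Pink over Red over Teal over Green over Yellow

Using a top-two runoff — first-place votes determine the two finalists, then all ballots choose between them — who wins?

Round 1 first-place votes: Green 20, Yellow 0, Pink 10, Red 22, Teal 18. Red and Green advance.
Runoff: Red is ranked above Green on 41 ballots, Green above Red on 29.

Red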